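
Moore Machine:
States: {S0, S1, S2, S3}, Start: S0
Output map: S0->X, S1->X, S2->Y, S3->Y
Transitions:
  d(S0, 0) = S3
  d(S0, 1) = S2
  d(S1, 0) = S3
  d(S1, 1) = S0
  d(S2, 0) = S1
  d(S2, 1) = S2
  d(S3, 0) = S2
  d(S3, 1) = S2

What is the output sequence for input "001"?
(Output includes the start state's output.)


Start: S0 (output X)
  --0--> S3 (output Y)
  --0--> S2 (output Y)
  --1--> S2 (output Y)

"XYYY"


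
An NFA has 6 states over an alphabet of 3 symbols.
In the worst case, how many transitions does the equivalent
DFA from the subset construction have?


Subset construction: one DFA state per subset of NFA states = 2^6 = 64 states.
Each DFA state has 3 outgoing transitions: 64 * 3 = 192

192


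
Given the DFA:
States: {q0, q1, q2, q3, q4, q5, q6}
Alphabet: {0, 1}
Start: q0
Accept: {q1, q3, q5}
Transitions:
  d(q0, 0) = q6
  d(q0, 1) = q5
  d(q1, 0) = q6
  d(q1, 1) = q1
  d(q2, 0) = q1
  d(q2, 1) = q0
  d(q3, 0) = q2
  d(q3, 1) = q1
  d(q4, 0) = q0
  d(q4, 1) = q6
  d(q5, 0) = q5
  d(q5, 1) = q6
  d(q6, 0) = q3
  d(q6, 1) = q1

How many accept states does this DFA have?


Accept states listed: {q1, q3, q5}
Counting: q1(1) q3(2) q5(3)

3


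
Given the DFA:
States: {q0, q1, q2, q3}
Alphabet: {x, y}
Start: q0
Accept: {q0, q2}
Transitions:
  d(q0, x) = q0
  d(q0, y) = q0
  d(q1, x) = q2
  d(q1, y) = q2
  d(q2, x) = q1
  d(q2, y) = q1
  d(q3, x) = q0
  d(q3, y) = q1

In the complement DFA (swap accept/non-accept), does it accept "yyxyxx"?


Trace: q0 -> q0 -> q0 -> q0 -> q0 -> q0 -> q0
Final: q0
Original accept: {q0, q2}
Complement: q0 is in original accept

No, complement rejects (original accepts)


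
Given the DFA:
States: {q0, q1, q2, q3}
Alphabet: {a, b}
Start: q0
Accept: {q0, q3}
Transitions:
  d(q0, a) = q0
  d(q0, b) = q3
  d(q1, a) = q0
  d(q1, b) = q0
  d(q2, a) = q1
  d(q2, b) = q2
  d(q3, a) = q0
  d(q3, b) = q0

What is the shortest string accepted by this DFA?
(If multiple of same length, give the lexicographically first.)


BFS by string length (lex-first path to each state shown):
  len 0: q0<-""
Found accept state at length 0.

"" (empty string)


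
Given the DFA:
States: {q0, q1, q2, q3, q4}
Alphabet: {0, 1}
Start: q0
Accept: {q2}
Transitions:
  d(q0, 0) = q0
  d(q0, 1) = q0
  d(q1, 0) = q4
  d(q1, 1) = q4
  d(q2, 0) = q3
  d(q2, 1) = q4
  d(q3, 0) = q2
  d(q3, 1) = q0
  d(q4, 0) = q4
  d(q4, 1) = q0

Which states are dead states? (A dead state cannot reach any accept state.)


Forward reachability from each state:
  q0 -> reaches {q0}, no accept state (dead)
  q1 -> reaches {q0, q1, q4}, no accept state (dead)
  q2 -> reaches accept state q2 (live)
  q3 -> reaches accept state q2 (live)
  q4 -> reaches {q0, q4}, no accept state (dead)

{q0, q1, q4}


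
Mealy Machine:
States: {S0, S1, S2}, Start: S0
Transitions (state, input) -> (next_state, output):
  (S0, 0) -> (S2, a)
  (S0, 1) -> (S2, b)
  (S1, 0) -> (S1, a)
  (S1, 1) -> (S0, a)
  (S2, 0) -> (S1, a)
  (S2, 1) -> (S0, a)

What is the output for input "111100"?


Step-by-step:
  (S0, 1) -> (S2, b)
  (S2, 1) -> (S0, a)
  (S0, 1) -> (S2, b)
  (S2, 1) -> (S0, a)
  (S0, 0) -> (S2, a)
  (S2, 0) -> (S1, a)

"babaaa"


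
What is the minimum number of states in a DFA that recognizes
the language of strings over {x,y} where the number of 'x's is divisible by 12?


States track (count of 'x') mod 12.
Need 12 states: one per remainder 0..11; accept = remainder 0.

12


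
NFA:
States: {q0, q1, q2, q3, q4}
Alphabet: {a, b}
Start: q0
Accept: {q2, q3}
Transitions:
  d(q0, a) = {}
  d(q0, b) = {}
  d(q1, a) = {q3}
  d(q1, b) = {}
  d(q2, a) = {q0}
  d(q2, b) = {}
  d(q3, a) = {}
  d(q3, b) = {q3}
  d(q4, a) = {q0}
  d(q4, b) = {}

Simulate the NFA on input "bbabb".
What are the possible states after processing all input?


Start: {q0}
  --b--> {}
  --b--> {}
  --a--> {}
  --b--> {}
  --b--> {}

{} (empty set, no valid transitions)


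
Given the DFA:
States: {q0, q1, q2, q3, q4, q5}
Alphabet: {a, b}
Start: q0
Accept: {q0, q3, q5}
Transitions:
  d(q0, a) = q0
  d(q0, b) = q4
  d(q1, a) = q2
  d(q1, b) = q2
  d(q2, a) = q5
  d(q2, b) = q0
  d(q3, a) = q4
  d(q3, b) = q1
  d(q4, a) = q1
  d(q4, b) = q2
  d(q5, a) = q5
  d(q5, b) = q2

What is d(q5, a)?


Looking up transition d(q5, a)

q5


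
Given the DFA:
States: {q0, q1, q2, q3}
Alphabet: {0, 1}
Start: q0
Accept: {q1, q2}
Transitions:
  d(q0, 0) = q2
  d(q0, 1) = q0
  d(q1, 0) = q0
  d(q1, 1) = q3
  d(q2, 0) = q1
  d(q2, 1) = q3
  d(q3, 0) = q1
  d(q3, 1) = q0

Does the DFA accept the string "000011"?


Trace: q0 -> q2 -> q1 -> q0 -> q2 -> q3 -> q0
Final state: q0
Accept states: {q1, q2}

No, rejected (final state q0 is not an accept state)


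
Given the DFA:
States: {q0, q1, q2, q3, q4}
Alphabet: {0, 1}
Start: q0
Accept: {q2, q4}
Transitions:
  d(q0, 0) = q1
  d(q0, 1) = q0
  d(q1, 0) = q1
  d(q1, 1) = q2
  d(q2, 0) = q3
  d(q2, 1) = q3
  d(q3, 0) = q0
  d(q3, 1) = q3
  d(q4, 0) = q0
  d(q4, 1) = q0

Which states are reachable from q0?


BFS from q0:
  layer 0: {q0}
  layer 1: {q1}
  layer 2: {q2}
  layer 3: {q3}

{q0, q1, q2, q3}


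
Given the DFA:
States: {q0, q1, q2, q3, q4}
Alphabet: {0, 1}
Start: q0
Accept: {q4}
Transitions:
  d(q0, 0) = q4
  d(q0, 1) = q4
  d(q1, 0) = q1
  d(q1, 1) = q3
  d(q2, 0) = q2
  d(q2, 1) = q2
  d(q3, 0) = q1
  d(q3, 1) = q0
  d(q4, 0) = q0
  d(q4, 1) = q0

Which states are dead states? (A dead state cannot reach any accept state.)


Forward reachability from each state:
  q0 -> reaches accept state q4 (live)
  q1 -> reaches accept state q4 (live)
  q2 -> reaches {q2}, no accept state (dead)
  q3 -> reaches accept state q4 (live)
  q4 -> reaches accept state q4 (live)

{q2}


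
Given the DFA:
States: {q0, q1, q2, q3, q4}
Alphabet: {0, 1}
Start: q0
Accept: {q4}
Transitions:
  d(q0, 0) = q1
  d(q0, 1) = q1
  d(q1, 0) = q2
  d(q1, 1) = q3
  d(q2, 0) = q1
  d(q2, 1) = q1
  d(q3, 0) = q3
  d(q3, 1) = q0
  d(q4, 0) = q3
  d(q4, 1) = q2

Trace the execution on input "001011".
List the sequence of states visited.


Input: 001011
d(q0, 0) = q1
d(q1, 0) = q2
d(q2, 1) = q1
d(q1, 0) = q2
d(q2, 1) = q1
d(q1, 1) = q3


q0 -> q1 -> q2 -> q1 -> q2 -> q1 -> q3


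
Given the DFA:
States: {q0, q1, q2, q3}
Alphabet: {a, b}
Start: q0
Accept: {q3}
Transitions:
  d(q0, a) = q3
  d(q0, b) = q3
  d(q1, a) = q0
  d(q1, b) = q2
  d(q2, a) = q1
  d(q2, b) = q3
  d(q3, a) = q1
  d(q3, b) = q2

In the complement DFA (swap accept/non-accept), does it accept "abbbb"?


Trace: q0 -> q3 -> q2 -> q3 -> q2 -> q3
Final: q3
Original accept: {q3}
Complement: q3 is in original accept

No, complement rejects (original accepts)


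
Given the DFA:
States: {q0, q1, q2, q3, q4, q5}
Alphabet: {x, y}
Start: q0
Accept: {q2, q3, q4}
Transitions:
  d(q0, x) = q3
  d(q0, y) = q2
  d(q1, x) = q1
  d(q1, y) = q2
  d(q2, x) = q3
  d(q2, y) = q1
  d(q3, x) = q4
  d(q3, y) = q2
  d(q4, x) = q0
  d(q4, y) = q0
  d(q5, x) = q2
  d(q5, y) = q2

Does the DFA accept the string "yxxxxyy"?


Trace: q0 -> q2 -> q3 -> q4 -> q0 -> q3 -> q2 -> q1
Final state: q1
Accept states: {q2, q3, q4}

No, rejected (final state q1 is not an accept state)


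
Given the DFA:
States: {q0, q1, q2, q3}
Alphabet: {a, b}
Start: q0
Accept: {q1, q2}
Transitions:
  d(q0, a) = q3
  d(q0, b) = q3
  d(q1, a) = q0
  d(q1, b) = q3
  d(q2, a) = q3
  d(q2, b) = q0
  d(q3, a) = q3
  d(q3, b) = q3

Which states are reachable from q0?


BFS from q0:
  layer 0: {q0}
  layer 1: {q3}

{q0, q3}


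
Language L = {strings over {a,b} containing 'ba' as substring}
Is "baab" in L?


'ba' occurs at index 0

Yes, "baab" is in L


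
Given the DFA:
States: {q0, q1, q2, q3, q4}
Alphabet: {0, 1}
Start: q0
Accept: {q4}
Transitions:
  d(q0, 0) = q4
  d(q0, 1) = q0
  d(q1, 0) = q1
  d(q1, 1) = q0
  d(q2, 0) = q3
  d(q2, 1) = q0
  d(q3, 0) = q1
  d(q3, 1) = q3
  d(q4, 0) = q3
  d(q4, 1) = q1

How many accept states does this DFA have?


Accept states listed: {q4}
Counting: q4(1)

1


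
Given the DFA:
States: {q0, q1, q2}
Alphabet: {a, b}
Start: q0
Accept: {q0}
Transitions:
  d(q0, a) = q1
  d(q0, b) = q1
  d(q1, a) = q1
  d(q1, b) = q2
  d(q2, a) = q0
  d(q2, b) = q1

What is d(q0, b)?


Looking up transition d(q0, b)

q1


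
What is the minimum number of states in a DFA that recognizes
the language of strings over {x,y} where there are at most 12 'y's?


States: count = 0, 1, ..., 12 (all accepting; 13 states), plus a dead state for count > 12.
Total: 13 + 1 = 14.

14


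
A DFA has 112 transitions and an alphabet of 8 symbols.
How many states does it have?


Each state has exactly one transition per symbol.
states = transitions / |alphabet| = 112 / 8 = 14

14


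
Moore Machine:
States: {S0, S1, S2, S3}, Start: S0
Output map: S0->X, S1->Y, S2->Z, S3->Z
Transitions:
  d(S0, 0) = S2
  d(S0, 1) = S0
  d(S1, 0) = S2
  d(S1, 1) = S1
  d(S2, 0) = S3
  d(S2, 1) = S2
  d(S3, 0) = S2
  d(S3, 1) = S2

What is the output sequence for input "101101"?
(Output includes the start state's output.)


Start: S0 (output X)
  --1--> S0 (output X)
  --0--> S2 (output Z)
  --1--> S2 (output Z)
  --1--> S2 (output Z)
  --0--> S3 (output Z)
  --1--> S2 (output Z)

"XXZZZZZ"


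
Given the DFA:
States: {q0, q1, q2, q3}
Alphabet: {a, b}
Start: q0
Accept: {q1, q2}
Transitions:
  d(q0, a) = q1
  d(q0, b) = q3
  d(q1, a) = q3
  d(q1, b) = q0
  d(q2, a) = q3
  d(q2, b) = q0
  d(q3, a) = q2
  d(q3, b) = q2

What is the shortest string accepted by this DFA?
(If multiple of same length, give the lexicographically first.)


BFS by string length (lex-first path to each state shown):
  len 0: q0<-""
  len 1: q1<-"a", q3<-"b"
Found accept state at length 1.

"a"


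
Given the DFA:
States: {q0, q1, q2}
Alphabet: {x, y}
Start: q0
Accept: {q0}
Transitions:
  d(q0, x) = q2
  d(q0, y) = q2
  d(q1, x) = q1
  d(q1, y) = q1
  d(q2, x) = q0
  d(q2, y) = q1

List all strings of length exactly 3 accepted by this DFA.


All strings of length 3: 8 total
Accepted: 0

None


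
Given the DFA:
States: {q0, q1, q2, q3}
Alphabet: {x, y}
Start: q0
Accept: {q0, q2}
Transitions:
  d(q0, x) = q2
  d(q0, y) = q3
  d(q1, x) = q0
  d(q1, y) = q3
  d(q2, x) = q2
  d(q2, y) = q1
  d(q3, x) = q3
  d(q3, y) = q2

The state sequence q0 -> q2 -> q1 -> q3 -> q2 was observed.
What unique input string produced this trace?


Trace back each transition to find the symbol:
  q0 --[x]--> q2
  q2 --[y]--> q1
  q1 --[y]--> q3
  q3 --[y]--> q2

"xyyy"


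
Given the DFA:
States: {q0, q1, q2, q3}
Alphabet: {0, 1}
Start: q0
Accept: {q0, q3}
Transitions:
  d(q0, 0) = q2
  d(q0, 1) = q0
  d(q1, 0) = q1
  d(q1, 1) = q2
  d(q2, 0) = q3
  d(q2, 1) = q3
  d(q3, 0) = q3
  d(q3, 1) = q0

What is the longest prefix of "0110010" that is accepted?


Run the DFA, marking each prefix where the state is accepting:
  "" -> q0 [accept]
  "0" -> q2 [reject]
  "01" -> q3 [accept]
  "011" -> q0 [accept]
  "0110" -> q2 [reject]
  "01100" -> q3 [accept]
  "011001" -> q0 [accept]
  "0110010" -> q2 [reject]

"011001"


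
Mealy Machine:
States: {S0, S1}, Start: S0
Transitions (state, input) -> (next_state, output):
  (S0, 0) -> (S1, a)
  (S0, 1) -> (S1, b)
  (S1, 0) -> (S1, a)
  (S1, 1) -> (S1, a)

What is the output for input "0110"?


Step-by-step:
  (S0, 0) -> (S1, a)
  (S1, 1) -> (S1, a)
  (S1, 1) -> (S1, a)
  (S1, 0) -> (S1, a)

"aaaa"


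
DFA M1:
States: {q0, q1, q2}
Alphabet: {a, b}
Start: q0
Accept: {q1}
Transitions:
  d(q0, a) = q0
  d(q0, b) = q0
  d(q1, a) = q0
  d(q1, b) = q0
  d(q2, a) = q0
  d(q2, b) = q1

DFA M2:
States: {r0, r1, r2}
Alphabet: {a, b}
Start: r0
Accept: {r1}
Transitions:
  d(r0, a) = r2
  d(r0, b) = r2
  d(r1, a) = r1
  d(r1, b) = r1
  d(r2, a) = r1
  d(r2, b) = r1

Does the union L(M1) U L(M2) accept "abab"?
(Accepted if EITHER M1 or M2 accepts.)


M1: final=q0 accepted=False
M2: final=r1 accepted=True

Yes, union accepts


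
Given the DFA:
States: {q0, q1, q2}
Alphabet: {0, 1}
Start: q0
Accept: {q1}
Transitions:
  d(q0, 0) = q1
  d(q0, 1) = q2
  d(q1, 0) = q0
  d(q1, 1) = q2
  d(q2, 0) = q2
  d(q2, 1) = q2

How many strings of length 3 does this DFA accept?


Enumerating all length-3 strings:
  "000" -> q1 [accept]
  "001" -> q2 [reject]
  "010" -> q2 [reject]
  "011" -> q2 [reject]
  "100" -> q2 [reject]
  "101" -> q2 [reject]
  "110" -> q2 [reject]
  "111" -> q2 [reject]

1 out of 8


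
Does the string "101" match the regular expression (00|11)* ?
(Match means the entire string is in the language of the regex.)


|string| = 3; first = '1'; last = '1'

No, "101" does not match (00|11)*


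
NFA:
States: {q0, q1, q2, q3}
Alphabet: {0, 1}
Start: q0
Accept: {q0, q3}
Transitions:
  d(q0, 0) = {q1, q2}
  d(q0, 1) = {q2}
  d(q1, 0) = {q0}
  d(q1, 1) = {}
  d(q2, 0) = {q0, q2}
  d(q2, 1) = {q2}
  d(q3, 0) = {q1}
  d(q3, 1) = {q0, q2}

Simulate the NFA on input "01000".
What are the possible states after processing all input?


Start: {q0}
  --0--> {q1, q2}
  --1--> {q2}
  --0--> {q0, q2}
  --0--> {q0, q1, q2}
  --0--> {q0, q1, q2}

{q0, q1, q2}


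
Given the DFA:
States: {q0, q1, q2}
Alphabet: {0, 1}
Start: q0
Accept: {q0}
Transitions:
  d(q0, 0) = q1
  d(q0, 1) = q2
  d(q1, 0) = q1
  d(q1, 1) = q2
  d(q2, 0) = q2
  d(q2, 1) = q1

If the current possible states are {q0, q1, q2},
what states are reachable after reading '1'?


Apply transition on '1' from each current state:
  d(q0, 1) = q2
  d(q1, 1) = q2
  d(q2, 1) = q1

{q1, q2}


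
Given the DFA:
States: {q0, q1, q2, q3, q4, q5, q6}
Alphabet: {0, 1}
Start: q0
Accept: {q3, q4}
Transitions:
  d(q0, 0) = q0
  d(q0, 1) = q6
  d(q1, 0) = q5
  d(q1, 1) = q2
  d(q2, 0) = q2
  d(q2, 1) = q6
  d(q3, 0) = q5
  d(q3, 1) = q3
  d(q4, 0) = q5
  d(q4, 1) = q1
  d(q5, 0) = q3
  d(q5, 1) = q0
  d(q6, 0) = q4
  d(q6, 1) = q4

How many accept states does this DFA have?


Accept states listed: {q3, q4}
Counting: q3(1) q4(2)

2


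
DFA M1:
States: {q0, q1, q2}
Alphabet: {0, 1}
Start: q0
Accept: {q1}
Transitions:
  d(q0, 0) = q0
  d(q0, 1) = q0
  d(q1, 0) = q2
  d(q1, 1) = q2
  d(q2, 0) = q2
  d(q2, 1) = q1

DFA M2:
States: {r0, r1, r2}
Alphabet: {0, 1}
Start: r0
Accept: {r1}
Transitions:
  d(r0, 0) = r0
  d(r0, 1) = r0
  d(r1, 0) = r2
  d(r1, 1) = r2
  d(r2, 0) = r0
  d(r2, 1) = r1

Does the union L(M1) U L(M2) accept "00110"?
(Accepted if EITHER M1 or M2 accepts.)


M1: final=q0 accepted=False
M2: final=r0 accepted=False

No, union rejects (neither accepts)


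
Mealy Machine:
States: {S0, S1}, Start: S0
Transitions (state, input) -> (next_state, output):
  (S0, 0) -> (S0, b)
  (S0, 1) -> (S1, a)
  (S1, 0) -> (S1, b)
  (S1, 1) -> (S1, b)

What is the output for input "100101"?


Step-by-step:
  (S0, 1) -> (S1, a)
  (S1, 0) -> (S1, b)
  (S1, 0) -> (S1, b)
  (S1, 1) -> (S1, b)
  (S1, 0) -> (S1, b)
  (S1, 1) -> (S1, b)

"abbbbb"


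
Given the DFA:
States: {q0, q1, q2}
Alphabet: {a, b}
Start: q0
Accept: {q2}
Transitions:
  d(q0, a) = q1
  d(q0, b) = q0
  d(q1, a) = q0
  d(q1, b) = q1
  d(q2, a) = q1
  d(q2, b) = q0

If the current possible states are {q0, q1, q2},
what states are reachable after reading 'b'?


Apply transition on 'b' from each current state:
  d(q0, b) = q0
  d(q1, b) = q1
  d(q2, b) = q0

{q0, q1}


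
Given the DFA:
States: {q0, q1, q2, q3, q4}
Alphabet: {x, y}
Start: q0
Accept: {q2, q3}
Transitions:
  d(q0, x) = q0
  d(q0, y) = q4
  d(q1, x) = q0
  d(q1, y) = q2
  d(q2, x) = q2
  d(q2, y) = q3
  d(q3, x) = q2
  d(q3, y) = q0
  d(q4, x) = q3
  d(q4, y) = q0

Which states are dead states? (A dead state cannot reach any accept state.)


Forward reachability from each state:
  q0 -> reaches accept state q2 (live)
  q1 -> reaches accept state q2 (live)
  q2 -> reaches accept state q2 (live)
  q3 -> reaches accept state q2 (live)
  q4 -> reaches accept state q2 (live)

None (all states can reach an accept state)


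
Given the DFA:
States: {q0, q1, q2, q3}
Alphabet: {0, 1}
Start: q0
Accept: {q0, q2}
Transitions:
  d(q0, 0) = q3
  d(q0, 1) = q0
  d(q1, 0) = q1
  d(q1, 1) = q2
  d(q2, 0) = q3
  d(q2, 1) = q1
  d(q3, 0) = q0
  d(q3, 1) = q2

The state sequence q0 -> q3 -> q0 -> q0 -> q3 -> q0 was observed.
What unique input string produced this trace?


Trace back each transition to find the symbol:
  q0 --[0]--> q3
  q3 --[0]--> q0
  q0 --[1]--> q0
  q0 --[0]--> q3
  q3 --[0]--> q0

"00100"


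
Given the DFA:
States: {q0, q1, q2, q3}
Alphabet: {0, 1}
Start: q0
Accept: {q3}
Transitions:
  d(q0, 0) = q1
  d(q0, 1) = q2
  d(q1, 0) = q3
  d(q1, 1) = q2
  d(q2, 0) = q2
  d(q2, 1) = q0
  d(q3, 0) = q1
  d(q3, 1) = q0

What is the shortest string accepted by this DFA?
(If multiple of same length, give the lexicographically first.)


BFS by string length (lex-first path to each state shown):
  len 0: q0<-""
  len 1: q1<-"0", q2<-"1"
  len 2: q0<-"11", q2<-"01", q3<-"00"
Found accept state at length 2.

"00"


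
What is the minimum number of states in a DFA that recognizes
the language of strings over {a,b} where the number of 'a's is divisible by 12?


States track (count of 'a') mod 12.
Need 12 states: one per remainder 0..11; accept = remainder 0.

12


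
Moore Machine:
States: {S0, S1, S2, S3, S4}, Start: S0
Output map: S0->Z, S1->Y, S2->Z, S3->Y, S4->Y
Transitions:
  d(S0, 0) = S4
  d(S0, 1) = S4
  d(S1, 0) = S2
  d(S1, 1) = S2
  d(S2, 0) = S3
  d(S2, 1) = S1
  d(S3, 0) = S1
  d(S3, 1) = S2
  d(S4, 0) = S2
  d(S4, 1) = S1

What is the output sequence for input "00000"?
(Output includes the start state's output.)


Start: S0 (output Z)
  --0--> S4 (output Y)
  --0--> S2 (output Z)
  --0--> S3 (output Y)
  --0--> S1 (output Y)
  --0--> S2 (output Z)

"ZYZYYZ"


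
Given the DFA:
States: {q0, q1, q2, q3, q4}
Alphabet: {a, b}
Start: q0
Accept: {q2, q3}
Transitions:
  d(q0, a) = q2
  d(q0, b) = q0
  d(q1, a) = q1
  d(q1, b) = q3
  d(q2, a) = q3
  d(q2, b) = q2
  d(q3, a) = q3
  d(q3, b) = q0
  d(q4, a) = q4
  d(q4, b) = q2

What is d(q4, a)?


Looking up transition d(q4, a)

q4


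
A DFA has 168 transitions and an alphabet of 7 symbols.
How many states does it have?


Each state has exactly one transition per symbol.
states = transitions / |alphabet| = 168 / 7 = 24

24


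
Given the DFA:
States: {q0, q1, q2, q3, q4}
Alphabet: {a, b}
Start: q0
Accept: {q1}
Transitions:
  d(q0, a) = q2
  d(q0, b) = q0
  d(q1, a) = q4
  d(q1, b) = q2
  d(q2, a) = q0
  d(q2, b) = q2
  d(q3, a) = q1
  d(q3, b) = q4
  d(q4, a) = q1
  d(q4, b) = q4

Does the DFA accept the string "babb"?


Trace: q0 -> q0 -> q2 -> q2 -> q2
Final state: q2
Accept states: {q1}

No, rejected (final state q2 is not an accept state)


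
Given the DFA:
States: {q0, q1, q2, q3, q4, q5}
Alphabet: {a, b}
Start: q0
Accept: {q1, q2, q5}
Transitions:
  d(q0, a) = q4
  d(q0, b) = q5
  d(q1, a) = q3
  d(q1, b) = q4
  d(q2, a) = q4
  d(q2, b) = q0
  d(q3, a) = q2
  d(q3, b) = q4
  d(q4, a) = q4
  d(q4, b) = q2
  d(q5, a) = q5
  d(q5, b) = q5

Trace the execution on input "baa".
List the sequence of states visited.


Input: baa
d(q0, b) = q5
d(q5, a) = q5
d(q5, a) = q5


q0 -> q5 -> q5 -> q5


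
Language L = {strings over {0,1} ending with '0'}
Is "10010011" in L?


last symbol = '1'

No, "10010011" is not in L


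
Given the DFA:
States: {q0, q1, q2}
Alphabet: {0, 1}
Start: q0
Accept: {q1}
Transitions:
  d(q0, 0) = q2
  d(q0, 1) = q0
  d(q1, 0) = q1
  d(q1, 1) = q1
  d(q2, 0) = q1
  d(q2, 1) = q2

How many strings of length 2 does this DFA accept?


Enumerating all length-2 strings:
  "00" -> q1 [accept]
  "01" -> q2 [reject]
  "10" -> q2 [reject]
  "11" -> q0 [reject]

1 out of 4


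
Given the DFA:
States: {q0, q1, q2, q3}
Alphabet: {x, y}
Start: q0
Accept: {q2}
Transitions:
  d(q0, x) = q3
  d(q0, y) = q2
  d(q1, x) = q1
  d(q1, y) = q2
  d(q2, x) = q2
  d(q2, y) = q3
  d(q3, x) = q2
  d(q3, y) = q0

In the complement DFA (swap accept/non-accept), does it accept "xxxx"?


Trace: q0 -> q3 -> q2 -> q2 -> q2
Final: q2
Original accept: {q2}
Complement: q2 is in original accept

No, complement rejects (original accepts)


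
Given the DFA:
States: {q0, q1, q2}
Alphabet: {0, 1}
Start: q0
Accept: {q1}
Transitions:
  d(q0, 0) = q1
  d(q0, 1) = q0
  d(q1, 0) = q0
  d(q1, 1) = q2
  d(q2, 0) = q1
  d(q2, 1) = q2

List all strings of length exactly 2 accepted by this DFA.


All strings of length 2: 4 total
Accepted: 1

"10"


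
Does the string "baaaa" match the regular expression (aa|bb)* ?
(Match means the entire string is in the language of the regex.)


|string| = 5; first = 'b'; last = 'a'

No, "baaaa" does not match (aa|bb)*


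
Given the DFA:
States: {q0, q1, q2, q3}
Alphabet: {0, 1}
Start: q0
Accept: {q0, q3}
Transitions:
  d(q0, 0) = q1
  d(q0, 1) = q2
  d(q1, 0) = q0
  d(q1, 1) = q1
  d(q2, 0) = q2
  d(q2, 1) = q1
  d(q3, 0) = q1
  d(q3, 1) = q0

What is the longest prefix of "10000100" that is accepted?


Run the DFA, marking each prefix where the state is accepting:
  "" -> q0 [accept]
  "1" -> q2 [reject]
  "10" -> q2 [reject]
  "100" -> q2 [reject]
  "1000" -> q2 [reject]
  "10000" -> q2 [reject]
  "100001" -> q1 [reject]
  "1000010" -> q0 [accept]
  "10000100" -> q1 [reject]

"1000010"


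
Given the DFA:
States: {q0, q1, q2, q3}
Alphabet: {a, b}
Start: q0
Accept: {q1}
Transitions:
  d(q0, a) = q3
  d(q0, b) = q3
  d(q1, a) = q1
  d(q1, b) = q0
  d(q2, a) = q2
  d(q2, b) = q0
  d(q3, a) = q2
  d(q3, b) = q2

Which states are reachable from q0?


BFS from q0:
  layer 0: {q0}
  layer 1: {q3}
  layer 2: {q2}

{q0, q2, q3}


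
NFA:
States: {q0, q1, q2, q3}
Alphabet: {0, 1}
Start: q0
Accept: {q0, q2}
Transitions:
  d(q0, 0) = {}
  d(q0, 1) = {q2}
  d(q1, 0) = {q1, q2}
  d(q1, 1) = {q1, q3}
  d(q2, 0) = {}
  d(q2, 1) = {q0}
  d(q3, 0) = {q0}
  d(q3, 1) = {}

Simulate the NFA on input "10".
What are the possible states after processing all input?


Start: {q0}
  --1--> {q2}
  --0--> {}

{} (empty set, no valid transitions)


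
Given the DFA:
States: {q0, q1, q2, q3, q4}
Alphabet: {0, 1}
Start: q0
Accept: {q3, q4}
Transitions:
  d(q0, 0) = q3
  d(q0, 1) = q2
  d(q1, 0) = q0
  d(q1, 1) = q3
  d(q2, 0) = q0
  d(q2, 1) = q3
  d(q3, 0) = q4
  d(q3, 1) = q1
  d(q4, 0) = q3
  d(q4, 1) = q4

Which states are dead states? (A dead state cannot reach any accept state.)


Forward reachability from each state:
  q0 -> reaches accept state q3 (live)
  q1 -> reaches accept state q3 (live)
  q2 -> reaches accept state q3 (live)
  q3 -> reaches accept state q3 (live)
  q4 -> reaches accept state q3 (live)

None (all states can reach an accept state)


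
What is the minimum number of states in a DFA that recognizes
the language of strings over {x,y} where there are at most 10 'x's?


States: count = 0, 1, ..., 10 (all accepting; 11 states), plus a dead state for count > 10.
Total: 11 + 1 = 12.

12


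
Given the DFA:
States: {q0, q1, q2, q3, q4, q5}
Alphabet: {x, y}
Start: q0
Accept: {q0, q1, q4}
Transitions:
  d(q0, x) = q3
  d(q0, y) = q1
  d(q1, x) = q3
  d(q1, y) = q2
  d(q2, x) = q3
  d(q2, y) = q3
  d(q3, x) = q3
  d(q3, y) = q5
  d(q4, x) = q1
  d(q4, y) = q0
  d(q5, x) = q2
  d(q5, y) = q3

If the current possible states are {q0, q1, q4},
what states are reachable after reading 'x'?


Apply transition on 'x' from each current state:
  d(q0, x) = q3
  d(q1, x) = q3
  d(q4, x) = q1

{q1, q3}


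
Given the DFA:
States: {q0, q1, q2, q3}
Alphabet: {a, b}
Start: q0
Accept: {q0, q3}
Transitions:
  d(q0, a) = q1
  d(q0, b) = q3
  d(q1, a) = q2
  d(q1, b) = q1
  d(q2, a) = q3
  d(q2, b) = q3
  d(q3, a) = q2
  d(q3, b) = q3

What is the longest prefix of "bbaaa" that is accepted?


Run the DFA, marking each prefix where the state is accepting:
  "" -> q0 [accept]
  "b" -> q3 [accept]
  "bb" -> q3 [accept]
  "bba" -> q2 [reject]
  "bbaa" -> q3 [accept]
  "bbaaa" -> q2 [reject]

"bbaa"


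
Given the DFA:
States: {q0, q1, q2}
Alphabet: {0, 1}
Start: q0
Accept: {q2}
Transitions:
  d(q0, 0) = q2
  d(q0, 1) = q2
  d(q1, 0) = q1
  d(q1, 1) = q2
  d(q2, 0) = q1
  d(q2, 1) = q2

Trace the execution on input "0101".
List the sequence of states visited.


Input: 0101
d(q0, 0) = q2
d(q2, 1) = q2
d(q2, 0) = q1
d(q1, 1) = q2


q0 -> q2 -> q2 -> q1 -> q2


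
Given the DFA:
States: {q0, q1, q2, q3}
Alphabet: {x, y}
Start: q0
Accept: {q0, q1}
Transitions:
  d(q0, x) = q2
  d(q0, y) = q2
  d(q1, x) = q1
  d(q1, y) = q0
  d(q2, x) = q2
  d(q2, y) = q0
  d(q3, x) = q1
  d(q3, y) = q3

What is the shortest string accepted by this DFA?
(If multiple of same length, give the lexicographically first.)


BFS by string length (lex-first path to each state shown):
  len 0: q0<-""
Found accept state at length 0.

"" (empty string)


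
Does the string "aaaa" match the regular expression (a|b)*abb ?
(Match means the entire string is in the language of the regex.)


|string| = 4; first = 'a'; last = 'a'

No, "aaaa" does not match (a|b)*abb


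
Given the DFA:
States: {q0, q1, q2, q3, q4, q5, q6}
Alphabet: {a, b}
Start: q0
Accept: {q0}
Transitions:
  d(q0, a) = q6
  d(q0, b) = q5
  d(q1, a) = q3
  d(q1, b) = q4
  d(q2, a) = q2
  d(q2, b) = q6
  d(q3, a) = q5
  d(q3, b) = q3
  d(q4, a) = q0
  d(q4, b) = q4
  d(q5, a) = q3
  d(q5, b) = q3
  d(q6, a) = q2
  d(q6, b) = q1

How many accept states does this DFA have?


Accept states listed: {q0}
Counting: q0(1)

1


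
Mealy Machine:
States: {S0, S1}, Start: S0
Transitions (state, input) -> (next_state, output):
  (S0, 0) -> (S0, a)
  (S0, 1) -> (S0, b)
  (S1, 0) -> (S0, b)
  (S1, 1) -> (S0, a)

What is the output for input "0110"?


Step-by-step:
  (S0, 0) -> (S0, a)
  (S0, 1) -> (S0, b)
  (S0, 1) -> (S0, b)
  (S0, 0) -> (S0, a)

"abba"


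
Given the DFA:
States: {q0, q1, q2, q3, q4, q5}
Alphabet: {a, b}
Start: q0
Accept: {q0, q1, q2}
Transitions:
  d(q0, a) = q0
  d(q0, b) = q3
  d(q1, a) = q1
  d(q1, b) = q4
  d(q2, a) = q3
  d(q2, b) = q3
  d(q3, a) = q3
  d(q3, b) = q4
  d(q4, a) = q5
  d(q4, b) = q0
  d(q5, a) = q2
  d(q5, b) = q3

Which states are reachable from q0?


BFS from q0:
  layer 0: {q0}
  layer 1: {q3}
  layer 2: {q4}
  layer 3: {q5}
  layer 4: {q2}

{q0, q2, q3, q4, q5}


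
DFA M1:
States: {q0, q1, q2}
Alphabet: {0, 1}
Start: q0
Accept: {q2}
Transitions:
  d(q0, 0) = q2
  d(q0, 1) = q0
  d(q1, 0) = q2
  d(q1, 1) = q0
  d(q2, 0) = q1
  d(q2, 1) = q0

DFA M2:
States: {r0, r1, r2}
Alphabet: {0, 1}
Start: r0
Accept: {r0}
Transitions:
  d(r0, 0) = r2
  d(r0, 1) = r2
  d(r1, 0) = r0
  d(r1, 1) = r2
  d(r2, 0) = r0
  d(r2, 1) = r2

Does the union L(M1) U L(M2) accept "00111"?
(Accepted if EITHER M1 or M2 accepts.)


M1: final=q0 accepted=False
M2: final=r2 accepted=False

No, union rejects (neither accepts)


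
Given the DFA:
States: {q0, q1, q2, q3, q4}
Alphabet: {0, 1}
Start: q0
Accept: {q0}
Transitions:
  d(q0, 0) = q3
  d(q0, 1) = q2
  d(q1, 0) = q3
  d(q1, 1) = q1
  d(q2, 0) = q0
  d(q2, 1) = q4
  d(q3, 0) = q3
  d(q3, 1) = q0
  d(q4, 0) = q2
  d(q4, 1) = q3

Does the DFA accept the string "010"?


Trace: q0 -> q3 -> q0 -> q3
Final state: q3
Accept states: {q0}

No, rejected (final state q3 is not an accept state)


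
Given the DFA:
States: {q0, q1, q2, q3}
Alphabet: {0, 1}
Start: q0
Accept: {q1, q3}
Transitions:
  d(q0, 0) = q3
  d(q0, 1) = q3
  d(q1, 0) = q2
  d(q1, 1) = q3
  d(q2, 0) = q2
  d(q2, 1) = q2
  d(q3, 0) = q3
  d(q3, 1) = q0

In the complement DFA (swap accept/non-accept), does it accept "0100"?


Trace: q0 -> q3 -> q0 -> q3 -> q3
Final: q3
Original accept: {q1, q3}
Complement: q3 is in original accept

No, complement rejects (original accepts)


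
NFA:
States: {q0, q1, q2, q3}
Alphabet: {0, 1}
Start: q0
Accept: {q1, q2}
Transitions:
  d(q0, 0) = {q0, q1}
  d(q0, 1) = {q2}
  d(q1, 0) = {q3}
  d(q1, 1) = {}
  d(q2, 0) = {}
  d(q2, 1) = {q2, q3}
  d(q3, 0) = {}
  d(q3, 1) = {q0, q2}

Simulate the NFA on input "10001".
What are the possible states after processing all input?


Start: {q0}
  --1--> {q2}
  --0--> {}
  --0--> {}
  --0--> {}
  --1--> {}

{} (empty set, no valid transitions)


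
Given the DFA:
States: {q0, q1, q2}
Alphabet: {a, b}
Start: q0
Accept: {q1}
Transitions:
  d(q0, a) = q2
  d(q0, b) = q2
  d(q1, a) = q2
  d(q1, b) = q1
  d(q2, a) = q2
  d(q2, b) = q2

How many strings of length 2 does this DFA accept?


Enumerating all length-2 strings:
  "aa" -> q2 [reject]
  "ab" -> q2 [reject]
  "ba" -> q2 [reject]
  "bb" -> q2 [reject]

0 out of 4


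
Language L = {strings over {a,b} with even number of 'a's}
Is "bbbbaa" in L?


count('a') = 2; 2 mod 2 = 0

Yes, "bbbbaa" is in L


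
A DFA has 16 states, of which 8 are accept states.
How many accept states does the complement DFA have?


Complement swaps accept and non-accept states.
16 - 8 = 8

8


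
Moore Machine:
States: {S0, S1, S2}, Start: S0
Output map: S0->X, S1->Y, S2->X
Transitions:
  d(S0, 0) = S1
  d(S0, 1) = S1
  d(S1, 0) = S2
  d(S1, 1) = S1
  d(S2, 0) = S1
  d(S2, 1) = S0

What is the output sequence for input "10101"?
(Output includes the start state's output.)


Start: S0 (output X)
  --1--> S1 (output Y)
  --0--> S2 (output X)
  --1--> S0 (output X)
  --0--> S1 (output Y)
  --1--> S1 (output Y)

"XYXXYY"


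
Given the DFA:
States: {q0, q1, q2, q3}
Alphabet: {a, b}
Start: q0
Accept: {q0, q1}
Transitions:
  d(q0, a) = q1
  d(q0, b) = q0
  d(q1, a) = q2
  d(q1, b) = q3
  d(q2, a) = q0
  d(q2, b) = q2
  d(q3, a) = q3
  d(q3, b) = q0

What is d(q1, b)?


Looking up transition d(q1, b)

q3


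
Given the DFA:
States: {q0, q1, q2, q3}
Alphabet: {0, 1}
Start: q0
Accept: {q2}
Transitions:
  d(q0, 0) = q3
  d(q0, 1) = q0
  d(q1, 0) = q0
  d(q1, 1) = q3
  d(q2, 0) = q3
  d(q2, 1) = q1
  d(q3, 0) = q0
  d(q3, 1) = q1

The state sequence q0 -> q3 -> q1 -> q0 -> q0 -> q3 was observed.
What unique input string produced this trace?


Trace back each transition to find the symbol:
  q0 --[0]--> q3
  q3 --[1]--> q1
  q1 --[0]--> q0
  q0 --[1]--> q0
  q0 --[0]--> q3

"01010"


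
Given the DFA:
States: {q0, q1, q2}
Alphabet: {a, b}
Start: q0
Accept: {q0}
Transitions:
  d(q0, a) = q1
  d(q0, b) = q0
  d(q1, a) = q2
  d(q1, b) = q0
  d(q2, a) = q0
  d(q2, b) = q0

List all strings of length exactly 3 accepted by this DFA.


All strings of length 3: 8 total
Accepted: 5

"aaa", "aab", "abb", "bab", "bbb"


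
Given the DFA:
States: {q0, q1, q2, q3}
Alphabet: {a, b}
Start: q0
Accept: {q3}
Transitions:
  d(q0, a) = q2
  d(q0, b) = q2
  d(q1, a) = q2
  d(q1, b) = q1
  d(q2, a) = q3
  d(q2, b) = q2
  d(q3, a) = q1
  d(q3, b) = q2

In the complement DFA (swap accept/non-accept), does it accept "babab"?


Trace: q0 -> q2 -> q3 -> q2 -> q3 -> q2
Final: q2
Original accept: {q3}
Complement: q2 is not in original accept

Yes, complement accepts (original rejects)


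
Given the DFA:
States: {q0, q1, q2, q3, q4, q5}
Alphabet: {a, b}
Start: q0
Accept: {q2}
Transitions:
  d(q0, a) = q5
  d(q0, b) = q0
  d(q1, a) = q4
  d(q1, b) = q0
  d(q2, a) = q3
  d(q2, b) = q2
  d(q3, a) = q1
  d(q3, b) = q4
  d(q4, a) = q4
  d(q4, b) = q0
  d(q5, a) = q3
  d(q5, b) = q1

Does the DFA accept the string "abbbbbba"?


Trace: q0 -> q5 -> q1 -> q0 -> q0 -> q0 -> q0 -> q0 -> q5
Final state: q5
Accept states: {q2}

No, rejected (final state q5 is not an accept state)


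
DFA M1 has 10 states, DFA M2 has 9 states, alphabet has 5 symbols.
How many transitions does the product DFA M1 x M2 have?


Product DFA has 10 * 9 = 90 states.
Each has 5 transitions: 90 * 5 = 450

450


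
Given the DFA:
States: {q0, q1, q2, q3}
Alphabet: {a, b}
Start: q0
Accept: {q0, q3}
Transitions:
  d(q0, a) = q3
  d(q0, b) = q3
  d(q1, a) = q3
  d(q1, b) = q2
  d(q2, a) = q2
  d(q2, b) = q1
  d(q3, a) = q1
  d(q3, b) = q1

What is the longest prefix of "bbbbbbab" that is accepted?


Run the DFA, marking each prefix where the state is accepting:
  "" -> q0 [accept]
  "b" -> q3 [accept]
  "bb" -> q1 [reject]
  "bbb" -> q2 [reject]
  "bbbb" -> q1 [reject]
  "bbbbb" -> q2 [reject]
  "bbbbbb" -> q1 [reject]
  "bbbbbba" -> q3 [accept]
  "bbbbbbab" -> q1 [reject]

"bbbbbba"


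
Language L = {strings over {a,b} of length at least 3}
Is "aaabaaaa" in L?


length = 8

Yes, "aaabaaaa" is in L


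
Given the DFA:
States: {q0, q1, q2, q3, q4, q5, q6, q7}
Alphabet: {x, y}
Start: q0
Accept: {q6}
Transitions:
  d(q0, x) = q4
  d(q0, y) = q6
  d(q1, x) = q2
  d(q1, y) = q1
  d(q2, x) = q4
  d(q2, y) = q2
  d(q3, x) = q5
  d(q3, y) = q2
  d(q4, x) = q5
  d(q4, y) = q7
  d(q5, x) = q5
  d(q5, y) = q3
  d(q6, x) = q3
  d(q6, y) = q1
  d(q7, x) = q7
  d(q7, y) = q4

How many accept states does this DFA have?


Accept states listed: {q6}
Counting: q6(1)

1


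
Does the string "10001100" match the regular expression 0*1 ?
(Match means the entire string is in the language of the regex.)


|string| = 8; first = '1'; last = '0'

No, "10001100" does not match 0*1


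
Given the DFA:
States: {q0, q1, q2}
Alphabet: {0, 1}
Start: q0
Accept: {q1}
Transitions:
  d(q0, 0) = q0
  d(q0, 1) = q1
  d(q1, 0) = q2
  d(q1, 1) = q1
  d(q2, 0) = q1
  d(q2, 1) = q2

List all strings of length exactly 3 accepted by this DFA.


All strings of length 3: 8 total
Accepted: 4

"001", "011", "100", "111"


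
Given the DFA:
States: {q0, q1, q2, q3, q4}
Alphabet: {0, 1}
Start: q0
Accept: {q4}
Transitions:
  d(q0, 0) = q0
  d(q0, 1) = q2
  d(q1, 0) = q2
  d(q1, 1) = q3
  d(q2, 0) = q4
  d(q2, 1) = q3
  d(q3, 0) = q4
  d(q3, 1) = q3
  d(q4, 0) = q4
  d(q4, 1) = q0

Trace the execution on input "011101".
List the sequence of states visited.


Input: 011101
d(q0, 0) = q0
d(q0, 1) = q2
d(q2, 1) = q3
d(q3, 1) = q3
d(q3, 0) = q4
d(q4, 1) = q0


q0 -> q0 -> q2 -> q3 -> q3 -> q4 -> q0


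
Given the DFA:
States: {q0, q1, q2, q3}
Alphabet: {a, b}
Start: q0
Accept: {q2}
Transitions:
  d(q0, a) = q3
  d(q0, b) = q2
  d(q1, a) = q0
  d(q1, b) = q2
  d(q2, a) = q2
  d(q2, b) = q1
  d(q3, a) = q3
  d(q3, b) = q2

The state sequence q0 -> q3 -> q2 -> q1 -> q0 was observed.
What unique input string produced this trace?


Trace back each transition to find the symbol:
  q0 --[a]--> q3
  q3 --[b]--> q2
  q2 --[b]--> q1
  q1 --[a]--> q0

"abba"


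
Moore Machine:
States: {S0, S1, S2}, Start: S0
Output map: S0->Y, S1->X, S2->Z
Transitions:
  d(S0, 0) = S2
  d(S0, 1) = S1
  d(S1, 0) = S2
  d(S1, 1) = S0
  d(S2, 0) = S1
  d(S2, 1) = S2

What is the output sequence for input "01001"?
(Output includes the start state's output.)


Start: S0 (output Y)
  --0--> S2 (output Z)
  --1--> S2 (output Z)
  --0--> S1 (output X)
  --0--> S2 (output Z)
  --1--> S2 (output Z)

"YZZXZZ"


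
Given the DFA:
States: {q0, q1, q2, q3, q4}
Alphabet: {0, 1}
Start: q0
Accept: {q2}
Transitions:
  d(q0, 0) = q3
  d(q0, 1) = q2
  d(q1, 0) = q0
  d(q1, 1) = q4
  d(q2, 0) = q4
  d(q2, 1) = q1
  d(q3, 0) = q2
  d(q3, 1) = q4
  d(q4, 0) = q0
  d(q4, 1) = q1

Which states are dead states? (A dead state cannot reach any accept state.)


Forward reachability from each state:
  q0 -> reaches accept state q2 (live)
  q1 -> reaches accept state q2 (live)
  q2 -> reaches accept state q2 (live)
  q3 -> reaches accept state q2 (live)
  q4 -> reaches accept state q2 (live)

None (all states can reach an accept state)


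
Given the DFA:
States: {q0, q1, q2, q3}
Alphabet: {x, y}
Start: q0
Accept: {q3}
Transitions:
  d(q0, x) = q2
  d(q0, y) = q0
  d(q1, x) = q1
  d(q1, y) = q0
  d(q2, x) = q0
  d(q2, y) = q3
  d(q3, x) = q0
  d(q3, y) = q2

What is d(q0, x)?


Looking up transition d(q0, x)

q2


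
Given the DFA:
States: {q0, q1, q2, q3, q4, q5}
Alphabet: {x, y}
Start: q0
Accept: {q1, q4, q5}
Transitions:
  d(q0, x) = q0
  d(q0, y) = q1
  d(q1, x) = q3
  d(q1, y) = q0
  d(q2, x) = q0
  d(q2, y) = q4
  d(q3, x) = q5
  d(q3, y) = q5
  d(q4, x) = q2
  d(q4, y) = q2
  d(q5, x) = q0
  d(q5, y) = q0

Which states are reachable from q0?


BFS from q0:
  layer 0: {q0}
  layer 1: {q1}
  layer 2: {q3}
  layer 3: {q5}

{q0, q1, q3, q5}


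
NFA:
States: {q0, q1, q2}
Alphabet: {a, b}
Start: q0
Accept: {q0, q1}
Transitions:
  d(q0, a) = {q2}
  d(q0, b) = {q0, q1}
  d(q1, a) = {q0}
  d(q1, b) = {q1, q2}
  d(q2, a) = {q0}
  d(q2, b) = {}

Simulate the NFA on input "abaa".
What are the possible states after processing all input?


Start: {q0}
  --a--> {q2}
  --b--> {}
  --a--> {}
  --a--> {}

{} (empty set, no valid transitions)


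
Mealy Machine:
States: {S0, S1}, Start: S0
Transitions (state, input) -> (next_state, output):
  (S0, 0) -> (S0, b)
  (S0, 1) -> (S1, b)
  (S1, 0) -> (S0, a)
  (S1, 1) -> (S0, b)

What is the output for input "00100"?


Step-by-step:
  (S0, 0) -> (S0, b)
  (S0, 0) -> (S0, b)
  (S0, 1) -> (S1, b)
  (S1, 0) -> (S0, a)
  (S0, 0) -> (S0, b)

"bbbab"


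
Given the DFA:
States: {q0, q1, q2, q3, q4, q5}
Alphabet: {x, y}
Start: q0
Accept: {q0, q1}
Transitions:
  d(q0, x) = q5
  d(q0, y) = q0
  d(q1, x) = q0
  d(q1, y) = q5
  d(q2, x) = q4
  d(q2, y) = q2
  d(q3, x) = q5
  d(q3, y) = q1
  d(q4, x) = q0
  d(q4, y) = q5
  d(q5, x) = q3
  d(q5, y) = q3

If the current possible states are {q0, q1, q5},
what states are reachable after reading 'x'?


Apply transition on 'x' from each current state:
  d(q0, x) = q5
  d(q1, x) = q0
  d(q5, x) = q3

{q0, q3, q5}


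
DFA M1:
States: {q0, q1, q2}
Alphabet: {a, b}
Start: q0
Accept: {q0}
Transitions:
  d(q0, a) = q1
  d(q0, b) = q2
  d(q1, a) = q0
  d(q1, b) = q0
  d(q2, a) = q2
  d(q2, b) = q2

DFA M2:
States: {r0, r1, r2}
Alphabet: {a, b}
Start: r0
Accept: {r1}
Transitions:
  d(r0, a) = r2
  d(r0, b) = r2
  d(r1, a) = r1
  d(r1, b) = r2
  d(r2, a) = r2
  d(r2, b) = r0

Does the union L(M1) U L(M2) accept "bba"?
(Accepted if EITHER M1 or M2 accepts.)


M1: final=q2 accepted=False
M2: final=r2 accepted=False

No, union rejects (neither accepts)


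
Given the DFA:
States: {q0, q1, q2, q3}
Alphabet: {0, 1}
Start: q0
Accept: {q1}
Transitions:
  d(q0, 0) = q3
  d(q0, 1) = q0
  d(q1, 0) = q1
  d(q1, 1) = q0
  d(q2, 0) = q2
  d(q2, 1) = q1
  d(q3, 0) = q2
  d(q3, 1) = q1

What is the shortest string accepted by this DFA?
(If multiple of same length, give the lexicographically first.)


BFS by string length (lex-first path to each state shown):
  len 0: q0<-""
  len 1: q0<-"1", q3<-"0"
  len 2: q0<-"11", q1<-"01", q2<-"00", q3<-"10"
Found accept state at length 2.

"01"


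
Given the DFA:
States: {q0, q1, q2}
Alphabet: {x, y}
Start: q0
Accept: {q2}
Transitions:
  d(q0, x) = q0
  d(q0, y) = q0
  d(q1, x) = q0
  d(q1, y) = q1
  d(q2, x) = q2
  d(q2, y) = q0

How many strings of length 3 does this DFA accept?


Enumerating all length-3 strings:
  "xxx" -> q0 [reject]
  "xxy" -> q0 [reject]
  "xyx" -> q0 [reject]
  "xyy" -> q0 [reject]
  "yxx" -> q0 [reject]
  "yxy" -> q0 [reject]
  "yyx" -> q0 [reject]
  "yyy" -> q0 [reject]

0 out of 8


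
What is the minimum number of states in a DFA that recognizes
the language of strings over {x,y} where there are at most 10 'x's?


States: count = 0, 1, ..., 10 (all accepting; 11 states), plus a dead state for count > 10.
Total: 11 + 1 = 12.

12


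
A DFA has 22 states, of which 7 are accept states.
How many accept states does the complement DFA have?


Complement swaps accept and non-accept states.
22 - 7 = 15

15


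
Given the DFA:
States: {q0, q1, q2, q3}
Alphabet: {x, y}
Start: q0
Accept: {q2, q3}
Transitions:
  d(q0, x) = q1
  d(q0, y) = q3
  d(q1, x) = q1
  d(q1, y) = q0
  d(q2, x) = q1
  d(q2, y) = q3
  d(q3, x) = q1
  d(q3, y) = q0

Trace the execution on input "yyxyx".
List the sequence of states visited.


Input: yyxyx
d(q0, y) = q3
d(q3, y) = q0
d(q0, x) = q1
d(q1, y) = q0
d(q0, x) = q1


q0 -> q3 -> q0 -> q1 -> q0 -> q1


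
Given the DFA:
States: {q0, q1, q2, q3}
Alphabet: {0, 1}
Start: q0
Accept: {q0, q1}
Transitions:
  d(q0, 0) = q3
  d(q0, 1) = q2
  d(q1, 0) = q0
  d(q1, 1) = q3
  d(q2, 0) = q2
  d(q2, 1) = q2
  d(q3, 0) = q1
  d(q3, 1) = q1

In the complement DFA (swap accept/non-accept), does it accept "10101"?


Trace: q0 -> q2 -> q2 -> q2 -> q2 -> q2
Final: q2
Original accept: {q0, q1}
Complement: q2 is not in original accept

Yes, complement accepts (original rejects)


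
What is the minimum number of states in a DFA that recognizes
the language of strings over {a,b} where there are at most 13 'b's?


States: count = 0, 1, ..., 13 (all accepting; 14 states), plus a dead state for count > 13.
Total: 14 + 1 = 15.

15
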